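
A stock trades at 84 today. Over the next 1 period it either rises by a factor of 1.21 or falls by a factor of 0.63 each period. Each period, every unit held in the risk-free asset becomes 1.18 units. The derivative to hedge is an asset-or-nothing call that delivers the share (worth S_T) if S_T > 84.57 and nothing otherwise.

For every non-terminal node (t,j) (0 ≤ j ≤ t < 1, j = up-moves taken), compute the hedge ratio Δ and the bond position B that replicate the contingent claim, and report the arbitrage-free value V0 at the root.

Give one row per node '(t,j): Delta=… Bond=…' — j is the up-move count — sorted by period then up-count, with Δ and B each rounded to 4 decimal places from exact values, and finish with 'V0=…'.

(0,0): Delta=2.0862 Bond=-93.5611
V0=81.6803

The replicating-portfolio and risk-neutral prices coincide; use p* = (1.18−0.63)/(1.21−0.63) = 0.9483 for the latter.
Terminal payoffs: V(1,0)=0.0000, V(1,1)=101.6400
Node (0,0) S=84.0000: V=(p*·101.6400+(1−p*)·0.0000)/1.18=81.6803; Δ=(101.6400−0.0000)/(101.6400−52.9200)=2.0862; B=V−Δ·S=-93.5611
Self-financing check: at every node Δ·S+B equals the discounted successor values.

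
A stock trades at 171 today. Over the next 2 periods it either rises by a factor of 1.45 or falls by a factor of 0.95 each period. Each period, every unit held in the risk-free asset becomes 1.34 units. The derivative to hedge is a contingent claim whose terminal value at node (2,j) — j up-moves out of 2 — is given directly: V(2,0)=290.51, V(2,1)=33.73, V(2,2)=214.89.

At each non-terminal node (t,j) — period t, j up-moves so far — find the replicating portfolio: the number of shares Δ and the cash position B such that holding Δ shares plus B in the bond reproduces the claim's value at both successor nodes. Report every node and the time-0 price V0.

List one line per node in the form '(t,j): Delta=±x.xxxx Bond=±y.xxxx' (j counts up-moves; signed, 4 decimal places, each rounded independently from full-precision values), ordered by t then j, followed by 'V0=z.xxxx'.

No-arbitrage ⇒ martingale measure with p* = (R−d)/(u−d) = 0.7800.
Terminal payoffs: V(2,0)=290.5100, V(2,1)=33.7300, V(2,2)=214.8900
(1,0): S=162.4500. Δ = (V_up−V_dn)/(S_up−S_dn) = (33.7300−290.5100)/(235.5525−154.3275) = -3.1613. V = [p*·33.7300 + (1−p*)·290.5100]/1.34 = 67.3296. B = V − Δ·S = 580.8896.
(1,1): S=247.9500. Δ = (V_up−V_dn)/(S_up−S_dn) = (214.8900−33.7300)/(359.5275−235.5525) = 1.4613. V = [p*·214.8900 + (1−p*)·33.7300]/1.34 = 130.6230. B = V − Δ·S = -231.6970.
(0,0): S=171.0000. Δ = (V_up−V_dn)/(S_up−S_dn) = (130.6230−67.3296)/(247.9500−162.4500) = 0.7403. V = [p*·130.6230 + (1−p*)·67.3296]/1.34 = 87.0884. B = V − Δ·S = -39.4985.
The time-0 hedge costs 87.0884, which is the no-arbitrage price.

(0,0): Delta=0.7403 Bond=-39.4985
(1,0): Delta=-3.1613 Bond=580.8896
(1,1): Delta=1.4613 Bond=-231.6970
V0=87.0884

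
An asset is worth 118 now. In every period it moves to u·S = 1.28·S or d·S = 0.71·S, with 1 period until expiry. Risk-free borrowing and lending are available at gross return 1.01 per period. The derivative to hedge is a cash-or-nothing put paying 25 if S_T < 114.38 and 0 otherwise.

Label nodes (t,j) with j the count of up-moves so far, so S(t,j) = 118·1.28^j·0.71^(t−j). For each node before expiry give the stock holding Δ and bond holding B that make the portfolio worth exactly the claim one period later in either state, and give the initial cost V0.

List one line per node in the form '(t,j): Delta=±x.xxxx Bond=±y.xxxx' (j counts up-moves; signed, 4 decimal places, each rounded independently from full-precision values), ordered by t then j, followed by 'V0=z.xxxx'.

(0,0): Delta=-0.3717 Bond=55.5845
V0=11.7249

Since d<R<u, set p* = (R−d)/(u−d) = 0.5263; price each node as the discounted p*-expectation of its children.
At expiry t=1: V(1,0)=25.0000, V(1,1)=0.0000
(0,0): S=118.0000. Δ = (V_up−V_dn)/(S_up−S_dn) = (0.0000−25.0000)/(151.0400−83.7800) = -0.3717. V = [p*·0.0000 + (1−p*)·25.0000]/1.01 = 11.7249. B = V − Δ·S = 55.5845.
Check: Δ(0,0)·S0 + B(0,0) = 11.7249 = V0.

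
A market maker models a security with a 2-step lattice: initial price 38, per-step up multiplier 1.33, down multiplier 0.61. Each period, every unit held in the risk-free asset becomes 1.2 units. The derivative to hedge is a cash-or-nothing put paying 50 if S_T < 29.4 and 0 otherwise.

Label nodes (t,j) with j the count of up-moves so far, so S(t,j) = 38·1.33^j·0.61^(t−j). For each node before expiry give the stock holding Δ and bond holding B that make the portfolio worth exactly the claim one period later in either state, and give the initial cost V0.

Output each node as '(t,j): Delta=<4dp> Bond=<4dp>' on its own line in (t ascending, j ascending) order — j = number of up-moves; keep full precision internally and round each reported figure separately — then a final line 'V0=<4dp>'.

Under the risk-neutral measure, an up-move has probability p* = (R−d)/(u−d) = 0.8194 and values discount at R = 1.2.
At expiry t=2: V(2,0)=50.0000, V(2,1)=0.0000, V(2,2)=0.0000
(1,0): S=23.1800. Δ = (V_up−V_dn)/(S_up−S_dn) = (0.0000−50.0000)/(30.8294−14.1398) = -2.9959. V = [p*·0.0000 + (1−p*)·50.0000]/1.2 = 7.5231. B = V − Δ·S = 76.9676.
(1,1): S=50.5400. Δ = (V_up−V_dn)/(S_up−S_dn) = (0.0000−0.0000)/(67.2182−30.8294) = 0.0000. V = [p*·0.0000 + (1−p*)·0.0000]/1.2 = 0.0000. B = V − Δ·S = 0.0000.
(0,0): S=38.0000. Δ = (V_up−V_dn)/(S_up−S_dn) = (0.0000−7.5231)/(50.5400−23.1800) = -0.2750. V = [p*·0.0000 + (1−p*)·7.5231]/1.2 = 1.1320. B = V − Δ·S = 11.5808.
Root portfolio cost Δ·38+B reproduces V0=1.1320.

(0,0): Delta=-0.2750 Bond=11.5808
(1,0): Delta=-2.9959 Bond=76.9676
(1,1): Delta=0.0000 Bond=0.0000
V0=1.1320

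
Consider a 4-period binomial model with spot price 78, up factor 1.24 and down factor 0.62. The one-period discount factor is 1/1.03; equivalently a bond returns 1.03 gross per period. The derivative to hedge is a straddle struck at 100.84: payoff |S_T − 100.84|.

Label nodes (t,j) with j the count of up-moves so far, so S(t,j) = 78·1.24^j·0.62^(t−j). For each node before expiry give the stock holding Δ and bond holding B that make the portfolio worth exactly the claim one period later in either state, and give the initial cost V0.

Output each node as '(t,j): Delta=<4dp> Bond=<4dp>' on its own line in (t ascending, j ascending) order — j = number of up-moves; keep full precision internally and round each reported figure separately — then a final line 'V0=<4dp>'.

Under the risk-neutral measure, an up-move has probability p* = (R−d)/(u−d) = 0.6613 and values discount at R = 1.03.
At expiry t=4: V(4,0)=89.3145, V(4,1)=77.7889, V(4,2)=54.7378, V(4,3)=8.6357, V(4,4)=83.5687
Node (3,0) S=18.5896: V=(p*·77.7889+(1−p*)·89.3145)/1.03=79.3133; Δ=(77.7889−89.3145)/(23.0511−11.5255)=-1.0000; B=V−Δ·S=97.9029
Node (3,1) S=37.1792: V=(p*·54.7378+(1−p*)·77.7889)/1.03=60.7237; Δ=(54.7378−77.7889)/(46.1022−23.0511)=-1.0000; B=V−Δ·S=97.9029
Node (3,2) S=74.3583: V=(p*·8.6357+(1−p*)·54.7378)/1.03=23.5446; Δ=(8.6357−54.7378)/(92.2043−46.1022)=-1.0000; B=V−Δ·S=97.9029
Node (3,3) S=148.7167: V=(p*·83.5687+(1−p*)·8.6357)/1.03=56.4933; Δ=(83.5687−8.6357)/(184.4087−92.2043)=0.8127; B=V−Δ·S=-64.3664
Node (2,0) S=29.9832: V=(p*·60.7237+(1−p*)·79.3133)/1.03=65.0682; Δ=(60.7237−79.3133)/(37.1792−18.5896)=-1.0000; B=V−Δ·S=95.0514
Node (2,1) S=59.9664: V=(p*·23.5446+(1−p*)·60.7237)/1.03=35.0850; Δ=(23.5446−60.7237)/(74.3583−37.1792)=-1.0000; B=V−Δ·S=95.0514
Node (2,2) S=119.9328: V=(p*·56.4933+(1−p*)·23.5446)/1.03=44.0129; Δ=(56.4933−23.5446)/(148.7167−74.3583)=0.4431; B=V−Δ·S=-9.1303
Node (1,0) S=48.3600: V=(p*·35.0850+(1−p*)·65.0682)/1.03=43.9229; Δ=(35.0850−65.0682)/(59.9664−29.9832)=-1.0000; B=V−Δ·S=92.2829
Node (1,1) S=96.7200: V=(p*·44.0129+(1−p*)·35.0850)/1.03=39.7951; Δ=(44.0129−35.0850)/(119.9328−59.9664)=0.1489; B=V−Δ·S=25.3952
Node (0,0) S=78.0000: V=(p*·39.7951+(1−p*)·43.9229)/1.03=39.9934; Δ=(39.7951−43.9229)/(96.7200−48.3600)=-0.0854; B=V−Δ·S=46.6512
Each (Δ,B) replicates both successor values, so the strategy is self-financing and V0 is arbitrage-free.

(0,0): Delta=-0.0854 Bond=46.6512
(1,0): Delta=-1.0000 Bond=92.2829
(1,1): Delta=0.1489 Bond=25.3952
(2,0): Delta=-1.0000 Bond=95.0514
(2,1): Delta=-1.0000 Bond=95.0514
(2,2): Delta=0.4431 Bond=-9.1303
(3,0): Delta=-1.0000 Bond=97.9029
(3,1): Delta=-1.0000 Bond=97.9029
(3,2): Delta=-1.0000 Bond=97.9029
(3,3): Delta=0.8127 Bond=-64.3664
V0=39.9934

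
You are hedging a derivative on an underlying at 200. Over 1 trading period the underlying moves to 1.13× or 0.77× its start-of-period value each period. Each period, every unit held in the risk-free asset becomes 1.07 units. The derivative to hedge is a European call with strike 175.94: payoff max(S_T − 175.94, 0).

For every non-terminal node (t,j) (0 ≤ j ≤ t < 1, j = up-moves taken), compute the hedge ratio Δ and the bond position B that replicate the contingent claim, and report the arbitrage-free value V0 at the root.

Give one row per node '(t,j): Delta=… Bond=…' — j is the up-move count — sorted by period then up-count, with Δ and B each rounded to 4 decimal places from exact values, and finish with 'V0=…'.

(0,0): Delta=0.6953 Bond=-100.0680
V0=38.9875

The replicating-portfolio and risk-neutral prices coincide; use p* = (1.07−0.77)/(1.13−0.77) = 0.8333 for the latter.
At expiry t=1: V(1,0)=0.0000, V(1,1)=50.0600
(0,0): S=200.0000. Δ = (V_up−V_dn)/(S_up−S_dn) = (50.0600−0.0000)/(226.0000−154.0000) = 0.6953. V = [p*·50.0600 + (1−p*)·0.0000]/1.07 = 38.9875. B = V − Δ·S = -100.0680.
Check: Δ(0,0)·S0 + B(0,0) = 38.9875 = V0.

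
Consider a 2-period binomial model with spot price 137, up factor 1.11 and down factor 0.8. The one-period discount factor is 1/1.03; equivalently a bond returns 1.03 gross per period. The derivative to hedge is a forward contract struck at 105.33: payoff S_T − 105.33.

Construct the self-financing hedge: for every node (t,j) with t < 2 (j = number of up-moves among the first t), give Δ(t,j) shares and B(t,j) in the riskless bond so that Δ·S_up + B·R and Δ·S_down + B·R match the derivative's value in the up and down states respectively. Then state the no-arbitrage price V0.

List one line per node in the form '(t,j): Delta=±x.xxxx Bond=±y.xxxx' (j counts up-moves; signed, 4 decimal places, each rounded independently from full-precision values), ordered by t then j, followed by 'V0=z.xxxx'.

Risk-neutral probability p* = (R−d)/(u−d) = (1.03−0.8)/(1.11−0.8) = 0.7419.
Terminal payoffs: V(2,0)=-17.6500, V(2,1)=16.3260, V(2,2)=63.4677
  t=1,j=0: stock 109.6000 → up 121.6560 (V=16.3260), down 87.6800 (V=-17.6500). Price 7.3379; hedge Δ=1.0000, bond B=-102.2621.
  t=1,j=1: stock 152.0700 → up 168.7977 (V=63.4677), down 121.6560 (V=16.3260). Price 49.8079; hedge Δ=1.0000, bond B=-102.2621.
  t=0,j=0: stock 137.0000 → up 152.0700 (V=49.8079), down 109.6000 (V=7.3379). Price 37.7164; hedge Δ=1.0000, bond B=-99.2836.
Each (Δ,B) replicates both successor values, so the strategy is self-financing and V0 is arbitrage-free.

(0,0): Delta=1.0000 Bond=-99.2836
(1,0): Delta=1.0000 Bond=-102.2621
(1,1): Delta=1.0000 Bond=-102.2621
V0=37.7164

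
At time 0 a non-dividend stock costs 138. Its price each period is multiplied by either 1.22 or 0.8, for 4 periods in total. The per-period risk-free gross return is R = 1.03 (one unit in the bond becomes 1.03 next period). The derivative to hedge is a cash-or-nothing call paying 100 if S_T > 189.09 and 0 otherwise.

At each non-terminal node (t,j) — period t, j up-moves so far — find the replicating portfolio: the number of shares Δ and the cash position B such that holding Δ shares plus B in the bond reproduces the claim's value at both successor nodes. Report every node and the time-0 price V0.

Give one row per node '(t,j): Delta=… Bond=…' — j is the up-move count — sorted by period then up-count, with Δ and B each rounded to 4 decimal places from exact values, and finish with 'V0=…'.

(0,0): Delta=0.6426 Bond=-54.2860
(1,0): Delta=0.6096 Bond=-52.2740
(1,1): Delta=0.6605 Bond=-58.9219
(2,0): Delta=0.0000 Bond=0.0000
(2,1): Delta=0.9399 Bond=-98.3207
(2,2): Delta=0.5091 Bond=-29.6031
(3,0): Delta=0.0000 Bond=0.0000
(3,1): Delta=0.0000 Bond=0.0000
(3,2): Delta=1.4490 Bond=-184.9283
(3,3): Delta=0.0000 Bond=97.0874
V0=34.3932

Under the risk-neutral measure, an up-move has probability p* = (R−d)/(u−d) = 0.5476 and values discount at R = 1.03.
Terminal payoffs: V(4,0)=0.0000, V(4,1)=0.0000, V(4,2)=0.0000, V(4,3)=100.0000, V(4,4)=100.0000
  t=3,j=0: stock 70.6560 → up 86.2003 (V=0.0000), down 56.5248 (V=0.0000). Price 0.0000; hedge Δ=0.0000, bond B=0.0000.
  t=3,j=1: stock 107.7504 → up 131.4555 (V=0.0000), down 86.2003 (V=0.0000). Price 0.0000; hedge Δ=0.0000, bond B=0.0000.
  t=3,j=2: stock 164.3194 → up 200.4696 (V=100.0000), down 131.4555 (V=0.0000). Price 53.1669; hedge Δ=1.4490, bond B=-184.9283.
  t=3,j=3: stock 250.5870 → up 305.7162 (V=100.0000), down 200.4696 (V=100.0000). Price 97.0874; hedge Δ=0.0000, bond B=97.0874.
  t=2,j=0: stock 88.3200 → up 107.7504 (V=0.0000), down 70.6560 (V=0.0000). Price 0.0000; hedge Δ=0.0000, bond B=0.0000.
  t=2,j=1: stock 134.6880 → up 164.3194 (V=53.1669), down 107.7504 (V=0.0000). Price 28.2672; hedge Δ=0.9399, bond B=-98.3207.
  t=2,j=2: stock 205.3992 → up 250.5870 (V=97.0874), down 164.3194 (V=53.1669). Price 74.9695; hedge Δ=0.5091, bond B=-29.6031.
  t=1,j=0: stock 110.4000 → up 134.6880 (V=28.2672), down 88.3200 (V=0.0000). Price 15.0288; hedge Δ=0.6096, bond B=-52.2740.
  t=1,j=1: stock 168.3600 → up 205.3992 (V=74.9695), down 134.6880 (V=28.2672). Price 52.2740; hedge Δ=0.6605, bond B=-58.9219.
  t=0,j=0: stock 138.0000 → up 168.3600 (V=52.2740), down 110.4000 (V=15.0288). Price 34.3932; hedge Δ=0.6426, bond B=-54.2860.
Check: Δ(0,0)·S0 + B(0,0) = 34.3932 = V0.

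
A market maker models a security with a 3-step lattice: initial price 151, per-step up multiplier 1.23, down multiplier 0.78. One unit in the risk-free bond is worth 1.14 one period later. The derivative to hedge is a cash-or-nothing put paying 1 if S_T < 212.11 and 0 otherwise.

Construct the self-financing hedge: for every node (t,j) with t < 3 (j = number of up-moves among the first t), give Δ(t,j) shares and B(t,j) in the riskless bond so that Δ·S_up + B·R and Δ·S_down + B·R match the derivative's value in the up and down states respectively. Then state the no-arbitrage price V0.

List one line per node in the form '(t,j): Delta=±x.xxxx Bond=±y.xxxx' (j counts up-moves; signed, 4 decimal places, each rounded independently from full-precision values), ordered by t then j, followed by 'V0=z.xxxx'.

Under the risk-neutral measure, an up-move has probability p* = (R−d)/(u−d) = 0.8000 and values discount at R = 1.14.
At expiry t=3: V(3,0)=1.0000, V(3,1)=1.0000, V(3,2)=1.0000, V(3,3)=0.0000
(2,0): S=91.8684. Δ = (V_up−V_dn)/(S_up−S_dn) = (1.0000−1.0000)/(112.9981−71.6574) = 0.0000. V = [p*·1.0000 + (1−p*)·1.0000]/1.14 = 0.8772. B = V − Δ·S = 0.8772.
(2,1): S=144.8694. Δ = (V_up−V_dn)/(S_up−S_dn) = (1.0000−1.0000)/(178.1894−112.9981) = 0.0000. V = [p*·1.0000 + (1−p*)·1.0000]/1.14 = 0.8772. B = V − Δ·S = 0.8772.
(2,2): S=228.4479. Δ = (V_up−V_dn)/(S_up−S_dn) = (0.0000−1.0000)/(280.9909−178.1894) = -0.0097. V = [p*·0.0000 + (1−p*)·1.0000]/1.14 = 0.1754. B = V − Δ·S = 2.3977.
(1,0): S=117.7800. Δ = (V_up−V_dn)/(S_up−S_dn) = (0.8772−0.8772)/(144.8694−91.8684) = 0.0000. V = [p*·0.8772 + (1−p*)·0.8772]/1.14 = 0.7695. B = V − Δ·S = 0.7695.
(1,1): S=185.7300. Δ = (V_up−V_dn)/(S_up−S_dn) = (0.1754−0.8772)/(228.4479−144.8694) = -0.0084. V = [p*·0.1754 + (1−p*)·0.8772]/1.14 = 0.2770. B = V − Δ·S = 1.8365.
(0,0): S=151.0000. Δ = (V_up−V_dn)/(S_up−S_dn) = (0.2770−0.7695)/(185.7300−117.7800) = -0.0072. V = [p*·0.2770 + (1−p*)·0.7695]/1.14 = 0.3294. B = V − Δ·S = 1.4237.
Each (Δ,B) replicates both successor values, so the strategy is self-financing and V0 is arbitrage-free.

(0,0): Delta=-0.0072 Bond=1.4237
(1,0): Delta=0.0000 Bond=0.7695
(1,1): Delta=-0.0084 Bond=1.8365
(2,0): Delta=0.0000 Bond=0.8772
(2,1): Delta=0.0000 Bond=0.8772
(2,2): Delta=-0.0097 Bond=2.3977
V0=0.3294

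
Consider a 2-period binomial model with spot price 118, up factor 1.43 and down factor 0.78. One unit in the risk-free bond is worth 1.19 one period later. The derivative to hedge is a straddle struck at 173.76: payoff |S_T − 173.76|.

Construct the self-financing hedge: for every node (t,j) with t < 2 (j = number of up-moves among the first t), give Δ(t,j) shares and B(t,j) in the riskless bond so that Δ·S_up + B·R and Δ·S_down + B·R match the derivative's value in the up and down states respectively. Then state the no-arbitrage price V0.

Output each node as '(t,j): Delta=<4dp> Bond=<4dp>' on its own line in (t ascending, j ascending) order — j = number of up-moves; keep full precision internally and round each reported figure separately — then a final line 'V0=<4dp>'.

No-arbitrage ⇒ martingale measure with p* = (R−d)/(u−d) = 0.6308.
At expiry t=2: V(2,0)=101.9688, V(2,1)=42.1428, V(2,2)=67.5382
  t=1,j=0: stock 92.0400 → up 131.6172 (V=42.1428), down 71.7912 (V=101.9688). Price 53.9768; hedge Δ=-1.0000, bond B=146.0168.
  t=1,j=1: stock 168.7400 → up 241.2982 (V=67.5382), down 131.6172 (V=42.1428). Price 48.8752; hedge Δ=0.2315, bond B=9.8053.
  t=0,j=0: stock 118.0000 → up 168.7400 (V=48.8752), down 92.0400 (V=53.9768). Price 42.6545; hedge Δ=-0.0665, bond B=50.5032.
Self-financing check: at every node Δ·S+B equals the discounted successor values.

(0,0): Delta=-0.0665 Bond=50.5032
(1,0): Delta=-1.0000 Bond=146.0168
(1,1): Delta=0.2315 Bond=9.8053
V0=42.6545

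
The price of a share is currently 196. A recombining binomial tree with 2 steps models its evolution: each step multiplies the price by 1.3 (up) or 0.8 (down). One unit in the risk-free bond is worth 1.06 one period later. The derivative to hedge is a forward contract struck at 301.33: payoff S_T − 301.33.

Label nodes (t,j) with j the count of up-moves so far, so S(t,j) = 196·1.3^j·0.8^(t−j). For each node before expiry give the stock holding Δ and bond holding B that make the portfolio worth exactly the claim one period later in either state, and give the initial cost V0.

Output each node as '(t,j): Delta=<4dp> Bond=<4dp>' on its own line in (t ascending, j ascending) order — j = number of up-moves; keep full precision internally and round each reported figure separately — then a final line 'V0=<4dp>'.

(0,0): Delta=1.0000 Bond=-268.1826
(1,0): Delta=1.0000 Bond=-284.2736
(1,1): Delta=1.0000 Bond=-284.2736
V0=-72.1826

Under the risk-neutral measure, an up-move has probability p* = (R−d)/(u−d) = 0.5200 and values discount at R = 1.06.
At expiry t=2: V(2,0)=-175.8900, V(2,1)=-97.4900, V(2,2)=29.9100
Node (1,0) S=156.8000: V=(p*·-97.4900+(1−p*)·-175.8900)/1.06=-127.4736; Δ=(-97.4900−-175.8900)/(203.8400−125.4400)=1.0000; B=V−Δ·S=-284.2736
Node (1,1) S=254.8000: V=(p*·29.9100+(1−p*)·-97.4900)/1.06=-29.4736; Δ=(29.9100−-97.4900)/(331.2400−203.8400)=1.0000; B=V−Δ·S=-284.2736
Node (0,0) S=196.0000: V=(p*·-29.4736+(1−p*)·-127.4736)/1.06=-72.1826; Δ=(-29.4736−-127.4736)/(254.8000−156.8000)=1.0000; B=V−Δ·S=-268.1826
Self-financing check: at every node Δ·S+B equals the discounted successor values.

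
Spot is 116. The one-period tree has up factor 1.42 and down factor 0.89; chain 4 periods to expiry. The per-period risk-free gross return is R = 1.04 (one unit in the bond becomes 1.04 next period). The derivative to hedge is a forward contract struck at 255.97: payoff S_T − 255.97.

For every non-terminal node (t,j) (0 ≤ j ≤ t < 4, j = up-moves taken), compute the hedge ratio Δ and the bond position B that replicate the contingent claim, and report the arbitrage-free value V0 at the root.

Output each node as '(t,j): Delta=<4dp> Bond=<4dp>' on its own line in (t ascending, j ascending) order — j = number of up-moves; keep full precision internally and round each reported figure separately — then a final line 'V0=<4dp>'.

Risk-neutral probability p* = (R−d)/(u−d) = (1.04−0.89)/(1.42−0.89) = 0.2830.
At expiry t=4: V(4,0)=-183.1890, V(4,1)=-139.8475, V(4,2)=-70.6959, V(4,3)=39.6359, V(4,4)=215.6708
  t=3,j=0: stock 81.7764 → up 116.1225 (V=-139.8475), down 72.7810 (V=-183.1890). Price -164.3486; hedge Δ=1.0000, bond B=-246.1250.
  t=3,j=1: stock 130.4747 → up 185.2741 (V=-70.6959), down 116.1225 (V=-139.8475). Price -115.6503; hedge Δ=1.0000, bond B=-246.1250.
  t=3,j=2: stock 208.1731 → up 295.6059 (V=39.6359), down 185.2741 (V=-70.6959). Price -37.9519; hedge Δ=1.0000, bond B=-246.1250.
  t=3,j=3: stock 332.1414 → up 471.6408 (V=215.6708), down 295.6059 (V=39.6359). Price 86.0164; hedge Δ=1.0000, bond B=-246.1250.
  t=2,j=0: stock 91.8836 → up 130.4747 (V=-115.6503), down 81.7764 (V=-164.3486). Price -144.7751; hedge Δ=1.0000, bond B=-236.6587.
  t=2,j=1: stock 146.6008 → up 208.1731 (V=-37.9519), down 130.4747 (V=-115.6503). Price -90.0579; hedge Δ=1.0000, bond B=-236.6587.
  t=2,j=2: stock 233.9024 → up 332.1414 (V=86.0164), down 208.1731 (V=-37.9519). Price -2.7563; hedge Δ=1.0000, bond B=-236.6587.
  t=1,j=0: stock 103.2400 → up 146.6008 (V=-90.0579), down 91.8836 (V=-144.7751). Price -124.3164; hedge Δ=1.0000, bond B=-227.5564.
  t=1,j=1: stock 164.7200 → up 233.9024 (V=-2.7563), down 146.6008 (V=-90.0579). Price -62.8364; hedge Δ=1.0000, bond B=-227.5564.
  t=0,j=0: stock 116.0000 → up 164.7200 (V=-62.8364), down 103.2400 (V=-124.3164). Price -102.8042; hedge Δ=1.0000, bond B=-218.8042.
The time-0 hedge costs -102.8042, which is the no-arbitrage price.

(0,0): Delta=1.0000 Bond=-218.8042
(1,0): Delta=1.0000 Bond=-227.5564
(1,1): Delta=1.0000 Bond=-227.5564
(2,0): Delta=1.0000 Bond=-236.6587
(2,1): Delta=1.0000 Bond=-236.6587
(2,2): Delta=1.0000 Bond=-236.6587
(3,0): Delta=1.0000 Bond=-246.1250
(3,1): Delta=1.0000 Bond=-246.1250
(3,2): Delta=1.0000 Bond=-246.1250
(3,3): Delta=1.0000 Bond=-246.1250
V0=-102.8042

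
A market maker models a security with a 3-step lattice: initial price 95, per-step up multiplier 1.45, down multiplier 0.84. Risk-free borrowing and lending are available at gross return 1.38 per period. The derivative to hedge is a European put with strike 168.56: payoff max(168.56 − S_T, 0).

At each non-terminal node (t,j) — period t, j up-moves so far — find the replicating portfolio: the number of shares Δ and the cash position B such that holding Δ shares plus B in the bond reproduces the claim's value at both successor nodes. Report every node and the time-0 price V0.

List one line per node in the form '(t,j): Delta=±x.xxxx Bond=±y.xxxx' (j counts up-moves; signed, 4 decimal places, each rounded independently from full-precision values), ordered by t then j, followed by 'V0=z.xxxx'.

Under the risk-neutral measure, an up-move has probability p* = (R−d)/(u−d) = 0.8852 and values discount at R = 1.38.
Payoff layer (t=3): V(3,0)=112.2531, V(3,1)=71.3636, V(3,2)=0.7805, V(3,3)=0.0000
(2,0): S=67.0320. Δ = (V_up−V_dn)/(S_up−S_dn) = (71.3636−112.2531)/(97.1964−56.3069) = -1.0000. V = [p*·71.3636 + (1−p*)·112.2531]/1.38 = 55.1129. B = V − Δ·S = 122.1449.
(2,1): S=115.7100. Δ = (V_up−V_dn)/(S_up−S_dn) = (0.7805−71.3636)/(167.7795−97.1964) = -1.0000. V = [p*·0.7805 + (1−p*)·71.3636]/1.38 = 6.4349. B = V − Δ·S = 122.1449.
(2,2): S=199.7375. Δ = (V_up−V_dn)/(S_up−S_dn) = (0.0000−0.7805)/(289.6194−167.7795) = -0.0064. V = [p*·0.0000 + (1−p*)·0.7805]/1.38 = 0.0649. B = V − Δ·S = 1.3444.
(1,0): S=79.8000. Δ = (V_up−V_dn)/(S_up−S_dn) = (6.4349−55.1129)/(115.7100−67.0320) = -1.0000. V = [p*·6.4349 + (1−p*)·55.1129]/1.38 = 8.7108. B = V − Δ·S = 88.5108.
(1,1): S=137.7500. Δ = (V_up−V_dn)/(S_up−S_dn) = (0.0649−6.4349)/(199.7375−115.7100) = -0.0758. V = [p*·0.0649 + (1−p*)·6.4349]/1.38 = 0.5767. B = V − Δ·S = 11.0194.
(0,0): S=95.0000. Δ = (V_up−V_dn)/(S_up−S_dn) = (0.5767−8.7108)/(137.7500−79.8000) = -0.1404. V = [p*·0.5767 + (1−p*)·8.7108]/1.38 = 1.0943. B = V − Δ·S = 14.4289.
Check: Δ(0,0)·S0 + B(0,0) = 1.0943 = V0.

(0,0): Delta=-0.1404 Bond=14.4289
(1,0): Delta=-1.0000 Bond=88.5108
(1,1): Delta=-0.0758 Bond=11.0194
(2,0): Delta=-1.0000 Bond=122.1449
(2,1): Delta=-1.0000 Bond=122.1449
(2,2): Delta=-0.0064 Bond=1.3444
V0=1.0943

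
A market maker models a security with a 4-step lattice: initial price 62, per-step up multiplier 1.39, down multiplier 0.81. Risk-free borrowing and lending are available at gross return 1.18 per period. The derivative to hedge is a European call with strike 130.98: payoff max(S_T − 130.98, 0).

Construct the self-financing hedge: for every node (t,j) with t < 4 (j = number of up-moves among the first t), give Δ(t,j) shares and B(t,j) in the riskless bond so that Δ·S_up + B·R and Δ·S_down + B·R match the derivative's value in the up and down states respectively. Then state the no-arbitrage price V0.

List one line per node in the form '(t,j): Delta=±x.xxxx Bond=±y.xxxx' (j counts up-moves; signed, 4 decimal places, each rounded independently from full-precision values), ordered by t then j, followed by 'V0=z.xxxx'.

(0,0): Delta=0.4535 Bond=-18.7779
(1,0): Delta=0.0391 Bond=-1.3462
(1,1): Delta=0.5905 Bond=-33.9700
(2,0): Delta=0.0000 Bond=0.0000
(2,1): Delta=0.0520 Bond=-2.4901
(2,2): Delta=0.7686 Bond=-61.4221
(3,0): Delta=0.0000 Bond=0.0000
(3,1): Delta=0.0000 Bond=0.0000
(3,2): Delta=0.0692 Bond=-4.6060
(3,3): Delta=1.0000 Bond=-111.0000
V0=9.3367

Since d<R<u, set p* = (R−d)/(u−d) = 0.6379; price each node as the discounted p*-expectation of its children.
Terminal payoffs: V(4,0)=0.0000, V(4,1)=0.0000, V(4,2)=0.0000, V(4,3)=3.8918, V(4,4)=100.4666
(3,0): S=32.9493. Δ = (V_up−V_dn)/(S_up−S_dn) = (0.0000−0.0000)/(45.7996−26.6890) = 0.0000. V = [p*·0.0000 + (1−p*)·0.0000]/1.18 = 0.0000. B = V − Δ·S = 0.0000.
(3,1): S=56.5427. Δ = (V_up−V_dn)/(S_up−S_dn) = (0.0000−0.0000)/(78.5944−45.7996) = 0.0000. V = [p*·0.0000 + (1−p*)·0.0000]/1.18 = 0.0000. B = V − Δ·S = 0.0000.
(3,2): S=97.0301. Δ = (V_up−V_dn)/(S_up−S_dn) = (3.8918−0.0000)/(134.8718−78.5944) = 0.0692. V = [p*·3.8918 + (1−p*)·0.0000]/1.18 = 2.1040. B = V − Δ·S = -4.6060.
(3,3): S=166.5084. Δ = (V_up−V_dn)/(S_up−S_dn) = (100.4666−3.8918)/(231.4466−134.8718) = 1.0000. V = [p*·100.4666 + (1−p*)·3.8918]/1.18 = 55.5084. B = V − Δ·S = -111.0000.
(2,0): S=40.6782. Δ = (V_up−V_dn)/(S_up−S_dn) = (0.0000−0.0000)/(56.5427−32.9493) = 0.0000. V = [p*·0.0000 + (1−p*)·0.0000]/1.18 = 0.0000. B = V − Δ·S = 0.0000.
(2,1): S=69.8058. Δ = (V_up−V_dn)/(S_up−S_dn) = (2.1040−0.0000)/(97.0301−56.5427) = 0.0520. V = [p*·2.1040 + (1−p*)·0.0000]/1.18 = 1.1375. B = V − Δ·S = -2.4901.
(2,2): S=119.7902. Δ = (V_up−V_dn)/(S_up−S_dn) = (55.5084−2.1040)/(166.5084−97.0301) = 0.7686. V = [p*·55.5084 + (1−p*)·2.1040]/1.18 = 30.6545. B = V − Δ·S = -61.4221.
(1,0): S=50.2200. Δ = (V_up−V_dn)/(S_up−S_dn) = (1.1375−0.0000)/(69.8058−40.6782) = 0.0391. V = [p*·1.1375 + (1−p*)·0.0000]/1.18 = 0.6149. B = V − Δ·S = -1.3462.
(1,1): S=86.1800. Δ = (V_up−V_dn)/(S_up−S_dn) = (30.6545−1.1375)/(119.7902−69.8058) = 0.5905. V = [p*·30.6545 + (1−p*)·1.1375]/1.18 = 16.9214. B = V − Δ·S = -33.9700.
(0,0): S=62.0000. Δ = (V_up−V_dn)/(S_up−S_dn) = (16.9214−0.6149)/(86.1800−50.2200) = 0.4535. V = [p*·16.9214 + (1−p*)·0.6149]/1.18 = 9.3367. B = V − Δ·S = -18.7779.
Check: Δ(0,0)·S0 + B(0,0) = 9.3367 = V0.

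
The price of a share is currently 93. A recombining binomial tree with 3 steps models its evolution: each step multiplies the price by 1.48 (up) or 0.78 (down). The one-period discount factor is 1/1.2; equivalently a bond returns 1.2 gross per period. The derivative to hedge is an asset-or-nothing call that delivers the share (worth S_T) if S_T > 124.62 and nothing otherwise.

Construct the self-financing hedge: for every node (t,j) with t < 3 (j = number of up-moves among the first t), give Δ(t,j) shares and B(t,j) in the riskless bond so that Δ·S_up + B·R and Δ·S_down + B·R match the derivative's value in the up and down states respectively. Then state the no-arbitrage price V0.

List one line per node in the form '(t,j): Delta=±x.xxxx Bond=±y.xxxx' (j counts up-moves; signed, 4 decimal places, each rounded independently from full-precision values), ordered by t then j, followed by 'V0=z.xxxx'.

(0,0): Delta=1.3612 Bond=-49.1807
(1,0): Delta=1.5646 Bond=-73.7711
(1,1): Delta=1.2897 Bond=-49.1807
(2,0): Delta=0.0000 Bond=0.0000
(2,1): Delta=2.1143 Bond=-147.5422
(2,2): Delta=1.0000 Bond=0.0000
V0=77.4087

No-arbitrage ⇒ martingale measure with p* = (R−d)/(u−d) = 0.6000.
At expiry t=3: V(3,0)=0.0000, V(3,1)=0.0000, V(3,2)=158.8916, V(3,3)=301.4867
  t=2,j=0: stock 56.5812 → up 83.7402 (V=0.0000), down 44.1333 (V=0.0000). Price 0.0000; hedge Δ=0.0000, bond B=0.0000.
  t=2,j=1: stock 107.3592 → up 158.8916 (V=158.8916), down 83.7402 (V=0.0000). Price 79.4458; hedge Δ=2.1143, bond B=-147.5422.
  t=2,j=2: stock 203.7072 → up 301.4867 (V=301.4867), down 158.8916 (V=158.8916). Price 203.7072; hedge Δ=1.0000, bond B=0.0000.
  t=1,j=0: stock 72.5400 → up 107.3592 (V=79.4458), down 56.5812 (V=0.0000). Price 39.7229; hedge Δ=1.5646, bond B=-73.7711.
  t=1,j=1: stock 137.6400 → up 203.7072 (V=203.7072), down 107.3592 (V=79.4458). Price 128.3355; hedge Δ=1.2897, bond B=-49.1807.
  t=0,j=0: stock 93.0000 → up 137.6400 (V=128.3355), down 72.5400 (V=39.7229). Price 77.4087; hedge Δ=1.3612, bond B=-49.1807.
The time-0 hedge costs 77.4087, which is the no-arbitrage price.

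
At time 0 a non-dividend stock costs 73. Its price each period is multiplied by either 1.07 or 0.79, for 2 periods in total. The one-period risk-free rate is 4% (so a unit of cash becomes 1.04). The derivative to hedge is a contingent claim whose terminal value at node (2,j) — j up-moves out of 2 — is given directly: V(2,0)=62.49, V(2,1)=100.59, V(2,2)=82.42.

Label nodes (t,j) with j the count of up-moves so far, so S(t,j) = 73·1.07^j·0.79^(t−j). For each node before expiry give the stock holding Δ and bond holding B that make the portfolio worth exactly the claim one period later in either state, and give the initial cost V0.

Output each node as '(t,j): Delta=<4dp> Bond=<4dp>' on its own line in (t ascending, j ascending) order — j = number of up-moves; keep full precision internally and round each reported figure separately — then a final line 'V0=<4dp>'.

(0,0): Delta=-0.5711 Bond=120.8978
(1,0): Delta=2.3595 Bond=-43.2754
(1,1): Delta=-0.8308 Bond=146.0148
V0=79.2045

No-arbitrage ⇒ martingale measure with p* = (R−d)/(u−d) = 0.8929.
Terminal values V(2,·): V(2,0)=62.4900, V(2,1)=100.5900, V(2,2)=82.4200
  t=1,j=0: stock 57.6700 → up 61.7069 (V=100.5900), down 45.5593 (V=62.4900). Price 92.7960; hedge Δ=2.3595, bond B=-43.2754.
  t=1,j=1: stock 78.1100 → up 83.5777 (V=82.4200), down 61.7069 (V=100.5900). Price 81.1219; hedge Δ=-0.8308, bond B=146.0148.
  t=0,j=0: stock 73.0000 → up 78.1100 (V=81.1219), down 57.6700 (V=92.7960). Price 79.2045; hedge Δ=-0.5711, bond B=120.8978.
The time-0 hedge costs 79.2045, which is the no-arbitrage price.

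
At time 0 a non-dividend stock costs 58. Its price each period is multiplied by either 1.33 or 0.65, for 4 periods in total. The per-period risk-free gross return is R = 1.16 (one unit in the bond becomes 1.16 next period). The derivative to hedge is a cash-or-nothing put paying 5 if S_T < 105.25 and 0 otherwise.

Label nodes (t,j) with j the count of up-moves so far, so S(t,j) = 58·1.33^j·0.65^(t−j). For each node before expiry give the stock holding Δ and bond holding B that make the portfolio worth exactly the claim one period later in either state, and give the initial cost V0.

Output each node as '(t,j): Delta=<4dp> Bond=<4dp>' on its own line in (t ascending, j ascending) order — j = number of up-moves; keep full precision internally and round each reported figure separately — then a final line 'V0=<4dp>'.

(0,0): Delta=-0.0343 Bond=3.8750
(1,0): Delta=0.0000 Bond=3.2033
(1,1): Delta=-0.0398 Bond=4.9256
(2,0): Delta=0.0000 Bond=3.7158
(2,1): Delta=0.0000 Bond=3.7158
(2,2): Delta=-0.0463 Bond=6.3797
(3,0): Delta=0.0000 Bond=4.3103
(3,1): Delta=0.0000 Bond=4.3103
(3,2): Delta=0.0000 Bond=4.3103
(3,3): Delta=-0.0539 Bond=8.4305
V0=1.8877

The replicating-portfolio and risk-neutral prices coincide; use p* = (1.16−0.65)/(1.33−0.65) = 0.7500 for the latter.
Payoff layer (t=4): V(4,0)=5.0000, V(4,1)=5.0000, V(4,2)=5.0000, V(4,3)=5.0000, V(4,4)=0.0000
  t=3,j=0: stock 15.9283 → up 21.1846 (V=5.0000), down 10.3534 (V=5.0000). Price 4.3103; hedge Δ=0.0000, bond B=4.3103.
  t=3,j=1: stock 32.5917 → up 43.3469 (V=5.0000), down 21.1846 (V=5.0000). Price 4.3103; hedge Δ=0.0000, bond B=4.3103.
  t=3,j=2: stock 66.6875 → up 88.6944 (V=5.0000), down 43.3469 (V=5.0000). Price 4.3103; hedge Δ=0.0000, bond B=4.3103.
  t=3,j=3: stock 136.4529 → up 181.4824 (V=0.0000), down 88.6944 (V=5.0000). Price 1.0776; hedge Δ=-0.0539, bond B=8.4305.
  t=2,j=0: stock 24.5050 → up 32.5917 (V=4.3103), down 15.9283 (V=4.3103). Price 3.7158; hedge Δ=0.0000, bond B=3.7158.
  t=2,j=1: stock 50.1410 → up 66.6875 (V=4.3103), down 32.5917 (V=4.3103). Price 3.7158; hedge Δ=0.0000, bond B=3.7158.
  t=2,j=2: stock 102.5962 → up 136.4529 (V=1.0776), down 66.6875 (V=4.3103). Price 1.6257; hedge Δ=-0.0463, bond B=6.3797.
  t=1,j=0: stock 37.7000 → up 50.1410 (V=3.7158), down 24.5050 (V=3.7158). Price 3.2033; hedge Δ=0.0000, bond B=3.2033.
  t=1,j=1: stock 77.1400 → up 102.5962 (V=1.6257), down 50.1410 (V=3.7158). Price 1.8519; hedge Δ=-0.0398, bond B=4.9256.
  t=0,j=0: stock 58.0000 → up 77.1400 (V=1.8519), down 37.7000 (V=3.2033). Price 1.8877; hedge Δ=-0.0343, bond B=3.8750.
Each (Δ,B) replicates both successor values, so the strategy is self-financing and V0 is arbitrage-free.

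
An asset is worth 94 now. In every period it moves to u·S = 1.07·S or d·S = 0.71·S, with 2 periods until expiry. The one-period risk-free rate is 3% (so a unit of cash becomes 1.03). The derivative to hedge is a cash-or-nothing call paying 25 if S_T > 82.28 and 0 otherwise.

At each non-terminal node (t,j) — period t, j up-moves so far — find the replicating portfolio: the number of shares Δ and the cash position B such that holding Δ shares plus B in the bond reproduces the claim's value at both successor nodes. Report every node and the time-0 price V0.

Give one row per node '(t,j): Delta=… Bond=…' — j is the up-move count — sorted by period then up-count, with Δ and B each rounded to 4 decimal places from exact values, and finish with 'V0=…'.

No-arbitrage ⇒ martingale measure with p* = (R−d)/(u−d) = 0.8889.
Terminal payoffs: V(2,0)=0.0000, V(2,1)=0.0000, V(2,2)=25.0000
  t=1,j=0: stock 66.7400 → up 71.4118 (V=0.0000), down 47.3854 (V=0.0000). Price 0.0000; hedge Δ=0.0000, bond B=0.0000.
  t=1,j=1: stock 100.5800 → up 107.6206 (V=25.0000), down 71.4118 (V=0.0000). Price 21.5750; hedge Δ=0.6904, bond B=-47.8695.
  t=0,j=0: stock 94.0000 → up 100.5800 (V=21.5750), down 66.7400 (V=0.0000). Price 18.6192; hedge Δ=0.6376, bond B=-41.3113.
Self-financing check: at every node Δ·S+B equals the discounted successor values.

(0,0): Delta=0.6376 Bond=-41.3113
(1,0): Delta=0.0000 Bond=0.0000
(1,1): Delta=0.6904 Bond=-47.8695
V0=18.6192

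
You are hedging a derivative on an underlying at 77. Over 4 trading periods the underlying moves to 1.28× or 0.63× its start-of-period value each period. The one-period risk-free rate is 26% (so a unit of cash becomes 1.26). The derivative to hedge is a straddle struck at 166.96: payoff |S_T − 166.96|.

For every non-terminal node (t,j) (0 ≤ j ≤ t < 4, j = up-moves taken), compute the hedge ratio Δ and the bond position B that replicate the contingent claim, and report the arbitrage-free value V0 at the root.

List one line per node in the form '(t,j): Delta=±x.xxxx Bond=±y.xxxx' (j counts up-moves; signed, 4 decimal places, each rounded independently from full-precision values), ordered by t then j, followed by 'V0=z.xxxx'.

No-arbitrage ⇒ martingale measure with p* = (R−d)/(u−d) = 0.9692.
Payoff layer (t=4): V(4,0)=154.8302, V(4,1)=142.3154, V(4,2)=116.8884, V(4,3)=65.2272, V(4,4)=39.7353
Node (3,0) S=19.2536: V=(p*·142.3154+(1−p*)·154.8302)/1.26=113.2543; Δ=(142.3154−154.8302)/(24.6446−12.1298)=-1.0000; B=V−Δ·S=132.5079
Node (3,1) S=39.1185: V=(p*·116.8884+(1−p*)·142.3154)/1.26=93.3895; Δ=(116.8884−142.3154)/(50.0716−24.6446)=-1.0000; B=V−Δ·S=132.5079
Node (3,2) S=79.4788: V=(p*·65.2272+(1−p*)·116.8884)/1.26=53.0292; Δ=(65.2272−116.8884)/(101.7328−50.0716)=-1.0000; B=V−Δ·S=132.5079
Node (3,3) S=161.4807: V=(p*·39.7353+(1−p*)·65.2272)/1.26=32.1585; Δ=(39.7353−65.2272)/(206.6953−101.7328)=-0.2429; B=V−Δ·S=71.3767
Node (2,0) S=30.5613: V=(p*·93.3895+(1−p*)·113.2543)/1.26=74.6037; Δ=(93.3895−113.2543)/(39.1185−19.2536)=-1.0000; B=V−Δ·S=105.1650
Node (2,1) S=62.0928: V=(p*·53.0292+(1−p*)·93.3895)/1.26=43.0722; Δ=(53.0292−93.3895)/(79.4788−39.1185)=-1.0000; B=V−Δ·S=105.1650
Node (2,2) S=126.1568: V=(p*·32.1585+(1−p*)·53.0292)/1.26=26.0323; Δ=(32.1585−53.0292)/(161.4807−79.4788)=-0.2545; B=V−Δ·S=58.1410
Node (1,0) S=48.5100: V=(p*·43.0722+(1−p*)·74.6037)/1.26=34.9543; Δ=(43.0722−74.6037)/(62.0928−30.5613)=-1.0000; B=V−Δ·S=83.4643
Node (1,1) S=98.5600: V=(p*·26.0323+(1−p*)·43.0722)/1.26=21.0766; Δ=(26.0323−43.0722)/(126.1568−62.0928)=-0.2660; B=V−Δ·S=47.2920
Node (0,0) S=77.0000: V=(p*·21.0766+(1−p*)·34.9543)/1.26=17.0664; Δ=(21.0766−34.9543)/(98.5600−48.5100)=-0.2773; B=V−Δ·S=38.4166
The time-0 hedge costs 17.0664, which is the no-arbitrage price.

(0,0): Delta=-0.2773 Bond=38.4166
(1,0): Delta=-1.0000 Bond=83.4643
(1,1): Delta=-0.2660 Bond=47.2920
(2,0): Delta=-1.0000 Bond=105.1650
(2,1): Delta=-1.0000 Bond=105.1650
(2,2): Delta=-0.2545 Bond=58.1410
(3,0): Delta=-1.0000 Bond=132.5079
(3,1): Delta=-1.0000 Bond=132.5079
(3,2): Delta=-1.0000 Bond=132.5079
(3,3): Delta=-0.2429 Bond=71.3767
V0=17.0664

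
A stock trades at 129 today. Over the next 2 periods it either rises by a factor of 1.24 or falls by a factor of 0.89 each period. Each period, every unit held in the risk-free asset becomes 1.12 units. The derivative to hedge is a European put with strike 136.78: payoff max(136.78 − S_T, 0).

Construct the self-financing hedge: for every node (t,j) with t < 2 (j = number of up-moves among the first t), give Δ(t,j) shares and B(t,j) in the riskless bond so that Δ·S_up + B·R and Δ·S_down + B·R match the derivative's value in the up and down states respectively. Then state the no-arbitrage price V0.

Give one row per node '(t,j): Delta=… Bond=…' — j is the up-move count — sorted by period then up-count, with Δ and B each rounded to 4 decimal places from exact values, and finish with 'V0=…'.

Since d<R<u, set p* = (R−d)/(u−d) = 0.6571; price each node as the discounted p*-expectation of its children.
Terminal values V(2,·): V(2,0)=34.5991, V(2,1)=0.0000, V(2,2)=0.0000
  t=1,j=0: stock 114.8100 → up 142.3644 (V=0.0000), down 102.1809 (V=34.5991). Price 10.5916; hedge Δ=-0.8610, bond B=109.4461.
  t=1,j=1: stock 159.9600 → up 198.3504 (V=0.0000), down 142.3644 (V=0.0000). Price 0.0000; hedge Δ=0.0000, bond B=0.0000.
  t=0,j=0: stock 129.0000 → up 159.9600 (V=0.0000), down 114.8100 (V=10.5916). Price 3.2423; hedge Δ=-0.2346, bond B=33.5039.
Each (Δ,B) replicates both successor values, so the strategy is self-financing and V0 is arbitrage-free.

(0,0): Delta=-0.2346 Bond=33.5039
(1,0): Delta=-0.8610 Bond=109.4461
(1,1): Delta=0.0000 Bond=0.0000
V0=3.2423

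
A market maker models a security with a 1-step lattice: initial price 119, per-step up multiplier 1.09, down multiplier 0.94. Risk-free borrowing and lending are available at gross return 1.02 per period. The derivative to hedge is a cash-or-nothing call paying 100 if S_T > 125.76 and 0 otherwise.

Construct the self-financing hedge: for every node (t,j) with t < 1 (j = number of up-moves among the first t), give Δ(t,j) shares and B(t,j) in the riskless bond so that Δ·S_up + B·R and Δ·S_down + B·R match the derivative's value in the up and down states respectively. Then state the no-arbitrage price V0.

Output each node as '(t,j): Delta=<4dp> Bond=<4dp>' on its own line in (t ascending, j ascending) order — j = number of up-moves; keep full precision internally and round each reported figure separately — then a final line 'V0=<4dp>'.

(0,0): Delta=5.6022 Bond=-614.3791
V0=52.2876

Risk-neutral probability p* = (R−d)/(u−d) = (1.02−0.94)/(1.09−0.94) = 0.5333.
Terminal values V(1,·): V(1,0)=0.0000, V(1,1)=100.0000
(0,0): S=119.0000. Δ = (V_up−V_dn)/(S_up−S_dn) = (100.0000−0.0000)/(129.7100−111.8600) = 5.6022. V = [p*·100.0000 + (1−p*)·0.0000]/1.02 = 52.2876. B = V − Δ·S = -614.3791.
Check: Δ(0,0)·S0 + B(0,0) = 52.2876 = V0.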